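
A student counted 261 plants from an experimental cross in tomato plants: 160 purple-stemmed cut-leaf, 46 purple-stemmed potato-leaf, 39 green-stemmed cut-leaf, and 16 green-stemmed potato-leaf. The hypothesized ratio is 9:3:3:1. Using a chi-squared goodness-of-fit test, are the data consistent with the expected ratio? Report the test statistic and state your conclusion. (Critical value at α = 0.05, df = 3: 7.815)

Total ratio parts = 16. Expected numbers out of 261:
  purple-stemmed cut-leaf: 261 × 9/16 = 146.8125
  purple-stemmed potato-leaf: 261 × 3/16 = 48.9375
  green-stemmed cut-leaf: 261 × 3/16 = 48.9375
  green-stemmed potato-leaf: 261 × 1/16 = 16.3125
χ² = Σ (O − E)² / E
  purple-stemmed cut-leaf: (160 − 146.8125)² / 146.8125 = 1.1846
  purple-stemmed potato-leaf: (46 − 48.9375)² / 48.9375 = 0.1763
  green-stemmed cut-leaf: (39 − 48.9375)² / 48.9375 = 2.0180
  green-stemmed potato-leaf: (16 − 16.3125)² / 16.3125 = 0.0060
χ² = 1.1846 + 0.1763 + 2.0180 + 0.0060 = 3.3849 ≈ 3.385
Degrees of freedom = 4 − 1 = 3; critical value at α = 0.05 is 7.815.
Since 3.385 < 7.815, we fail to reject the null hypothesis — the data are consistent with the 9:3:3:1 ratio.

3.385; consistent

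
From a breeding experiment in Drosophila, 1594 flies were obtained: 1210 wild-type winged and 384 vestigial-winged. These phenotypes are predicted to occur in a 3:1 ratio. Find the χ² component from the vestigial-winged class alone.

0.528

The 3:1 ratio has 4 parts, so with N = 1594 the expected counts are:
  wild-type winged: 1594 × 3/4 = 1195.5
  vestigial-winged: 1594 × 1/4 = 398.5
Contribution of vestigial-winged: (384 − 398.5)² / 398.5 = 0.5276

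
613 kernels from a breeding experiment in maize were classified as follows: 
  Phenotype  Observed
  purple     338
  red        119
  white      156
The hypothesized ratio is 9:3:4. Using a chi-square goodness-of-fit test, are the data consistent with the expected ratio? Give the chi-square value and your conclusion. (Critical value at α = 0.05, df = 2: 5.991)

Total ratio parts = 16. Expected numbers out of 613:
  purple: 613 × 9/16 = 344.8125
  red: 613 × 3/16 = 114.9375
  white: 613 × 4/16 = 153.25
χ² = Σ (O − E)² / E
  purple: (338 − 344.8125)² / 344.8125 = 0.1346
  red: (119 − 114.9375)² / 114.9375 = 0.1436
  white: (156 − 153.25)² / 153.25 = 0.0493
χ² = 0.1346 + 0.1436 + 0.0493 = 0.3275 ≈ 0.328
Degrees of freedom = 3 − 1 = 2; critical value at α = 0.05 is 5.991.
Since 0.328 < 5.991, we fail to reject the null hypothesis — the data are consistent with the 9:3:4 ratio.

0.328; consistent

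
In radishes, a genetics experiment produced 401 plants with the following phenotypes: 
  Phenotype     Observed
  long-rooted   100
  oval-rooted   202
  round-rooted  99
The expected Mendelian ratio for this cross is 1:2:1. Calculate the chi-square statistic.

Expected counts for N = 401 under a 1:2:1 ratio (total parts = 4):
  long-rooted: 401 × 1/4 = 100.25
  oval-rooted: 401 × 2/4 = 200.5
  round-rooted: 401 × 1/4 = 100.25
χ² = Σ (O − E)² / E
  long-rooted: (100 − 100.25)² / 100.25 = 0.0006
  oval-rooted: (202 − 200.5)² / 200.5 = 0.0112
  round-rooted: (99 − 100.25)² / 100.25 = 0.0156
χ² = 0.0006 + 0.0112 + 0.0156 = 0.0274 ≈ 0.027

0.027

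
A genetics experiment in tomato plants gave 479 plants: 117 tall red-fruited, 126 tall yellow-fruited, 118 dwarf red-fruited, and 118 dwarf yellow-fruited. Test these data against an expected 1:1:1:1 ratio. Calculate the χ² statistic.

0.441

Total ratio parts = 4. Expected numbers out of 479:
  tall red-fruited: 479 × 1/4 = 119.75
  tall yellow-fruited: 479 × 1/4 = 119.75
  dwarf red-fruited: 479 × 1/4 = 119.75
  dwarf yellow-fruited: 479 × 1/4 = 119.75
χ² = Σ (O − E)² / E
  tall red-fruited: (117 − 119.75)² / 119.75 = 0.0632
  tall yellow-fruited: (126 − 119.75)² / 119.75 = 0.3262
  dwarf red-fruited: (118 − 119.75)² / 119.75 = 0.0256
  dwarf yellow-fruited: (118 − 119.75)² / 119.75 = 0.0256
χ² = 0.0632 + 0.3262 + 0.0256 + 0.0256 = 0.4406 ≈ 0.441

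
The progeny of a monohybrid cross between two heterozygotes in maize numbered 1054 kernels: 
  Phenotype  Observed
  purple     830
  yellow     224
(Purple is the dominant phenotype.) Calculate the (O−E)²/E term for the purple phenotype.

For a monohybrid cross between heterozygotes with complete dominance, the expected phenotypic ratio is 3:1.
Expected counts for N = 1054 under a 3:1 ratio (total parts = 4):
  purple: 1054 × 3/4 = 790.5
  yellow: 1054 × 1/4 = 263.5
Contribution of purple: (830 − 790.5)² / 790.5 = 1.9738

1.974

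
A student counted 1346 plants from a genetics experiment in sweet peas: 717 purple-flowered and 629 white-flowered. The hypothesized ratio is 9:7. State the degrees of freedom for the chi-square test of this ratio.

1

A goodness-of-fit test with 2 phenotype classes has df = 2 − 1 = 1.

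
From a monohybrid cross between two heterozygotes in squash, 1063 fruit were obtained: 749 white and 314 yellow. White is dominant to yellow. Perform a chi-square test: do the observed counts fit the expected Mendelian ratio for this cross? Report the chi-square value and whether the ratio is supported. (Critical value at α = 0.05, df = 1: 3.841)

11.680; not consistent

For a monohybrid cross between heterozygotes with complete dominance, the expected phenotypic ratio is 3:1.
Expected counts for N = 1063 under a 3:1 ratio (total parts = 4):
  white: 1063 × 3/4 = 797.25
  yellow: 1063 × 1/4 = 265.75
χ² = Σ (O − E)² / E
  white: (749 − 797.25)² / 797.25 = 2.9201
  yellow: (314 − 265.75)² / 265.75 = 8.7603
χ² = 2.9201 + 8.7603 = 11.6804 ≈ 11.680
Degrees of freedom = 2 − 1 = 1; critical value at α = 0.05 is 3.841.
Since 11.680 > 3.841, we reject the null hypothesis — the data do not fit the 3:1 ratio.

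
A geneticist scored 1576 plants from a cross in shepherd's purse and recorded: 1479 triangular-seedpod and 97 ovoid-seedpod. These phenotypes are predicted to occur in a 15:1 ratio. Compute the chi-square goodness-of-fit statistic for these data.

0.024

The 15:1 ratio has 16 parts, so with N = 1576 the expected counts are:
  triangular-seedpod: 1576 × 15/16 = 1477.5
  ovoid-seedpod: 1576 × 1/16 = 98.5
χ² = Σ (O − E)² / E
  triangular-seedpod: (1479 − 1477.5)² / 1477.5 = 0.0015
  ovoid-seedpod: (97 − 98.5)² / 98.5 = 0.0228
χ² = 0.0015 + 0.0228 = 0.0243 ≈ 0.024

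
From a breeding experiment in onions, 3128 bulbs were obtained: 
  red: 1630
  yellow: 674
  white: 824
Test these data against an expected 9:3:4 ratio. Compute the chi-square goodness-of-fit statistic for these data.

Under the 9:3:4 hypothesis (Σ ratio = 16, N = 3128):
  red: 3128 × 9/16 = 1759.5
  yellow: 3128 × 3/16 = 586.5
  white: 3128 × 4/16 = 782
χ² = Σ (O − E)² / E
  red: (1630 − 1759.5)² / 1759.5 = 9.5313
  yellow: (674 − 586.5)² / 586.5 = 13.0541
  white: (824 − 782)² / 782 = 2.2558
χ² = 9.5313 + 13.0541 + 2.2558 = 24.8412 ≈ 24.841

24.841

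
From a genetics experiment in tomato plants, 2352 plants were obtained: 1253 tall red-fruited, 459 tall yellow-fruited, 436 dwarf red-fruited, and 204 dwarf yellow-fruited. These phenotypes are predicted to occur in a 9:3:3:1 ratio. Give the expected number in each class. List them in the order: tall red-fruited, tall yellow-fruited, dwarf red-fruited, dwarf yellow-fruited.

1323, 441, 441, 147

Under the 9:3:3:1 hypothesis (Σ ratio = 16, N = 2352):
  tall red-fruited: 2352 × 9/16 = 1323
  tall yellow-fruited: 2352 × 3/16 = 441
  dwarf red-fruited: 2352 × 3/16 = 441
  dwarf yellow-fruited: 2352 × 1/16 = 147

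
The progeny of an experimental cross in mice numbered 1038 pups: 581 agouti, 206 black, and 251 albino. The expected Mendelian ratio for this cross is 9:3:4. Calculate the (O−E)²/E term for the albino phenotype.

0.278

Under the 9:3:4 hypothesis (Σ ratio = 16, N = 1038):
  agouti: 1038 × 9/16 = 583.875
  black: 1038 × 3/16 = 194.625
  albino: 1038 × 4/16 = 259.5
Contribution of albino: (251 − 259.5)² / 259.5 = 0.2784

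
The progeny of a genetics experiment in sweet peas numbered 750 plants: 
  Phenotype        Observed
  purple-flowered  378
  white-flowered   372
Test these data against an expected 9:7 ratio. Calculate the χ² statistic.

10.430

Total ratio parts = 16. Expected numbers out of 750:
  purple-flowered: 750 × 9/16 = 421.875
  white-flowered: 750 × 7/16 = 328.125
χ² = Σ (O − E)² / E
  purple-flowered: (378 − 421.875)² / 421.875 = 4.5630
  white-flowered: (372 − 328.125)² / 328.125 = 5.8667
χ² = 4.5630 + 5.8667 = 10.4297 ≈ 10.430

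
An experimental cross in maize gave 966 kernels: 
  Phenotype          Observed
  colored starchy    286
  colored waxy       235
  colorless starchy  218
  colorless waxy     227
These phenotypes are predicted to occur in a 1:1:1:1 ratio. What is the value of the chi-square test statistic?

Total ratio parts = 4. Expected numbers out of 966:
  colored starchy: 966 × 1/4 = 241.5
  colored waxy: 966 × 1/4 = 241.5
  colorless starchy: 966 × 1/4 = 241.5
  colorless waxy: 966 × 1/4 = 241.5
χ² = Σ (O − E)² / E
  colored starchy: (286 − 241.5)² / 241.5 = 8.1998
  colored waxy: (235 − 241.5)² / 241.5 = 0.1749
  colorless starchy: (218 − 241.5)² / 241.5 = 2.2867
  colorless waxy: (227 − 241.5)² / 241.5 = 0.8706
χ² = 8.1998 + 0.1749 + 2.2867 + 0.8706 = 11.532

11.532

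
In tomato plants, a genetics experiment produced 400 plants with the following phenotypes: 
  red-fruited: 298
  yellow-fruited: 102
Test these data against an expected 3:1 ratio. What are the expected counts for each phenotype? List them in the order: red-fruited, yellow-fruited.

300, 100

The 3:1 ratio has 4 parts, so with N = 400 the expected counts are:
  red-fruited: 400 × 3/4 = 300
  yellow-fruited: 400 × 1/4 = 100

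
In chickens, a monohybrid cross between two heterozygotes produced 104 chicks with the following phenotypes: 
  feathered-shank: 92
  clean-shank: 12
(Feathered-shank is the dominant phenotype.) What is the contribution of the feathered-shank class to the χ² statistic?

For a monohybrid cross between heterozygotes with complete dominance, the expected phenotypic ratio is 3:1.
The 3:1 ratio has 4 parts, so with N = 104 the expected counts are:
  feathered-shank: 104 × 3/4 = 78
  clean-shank: 104 × 1/4 = 26
Contribution of feathered-shank: (92 − 78)² / 78 = 2.5128

2.513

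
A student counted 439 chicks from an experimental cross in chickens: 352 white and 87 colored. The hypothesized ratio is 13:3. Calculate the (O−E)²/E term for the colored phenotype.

0.267

The 13:3 ratio has 16 parts, so with N = 439 the expected counts are:
  white: 439 × 13/16 = 356.6875
  colored: 439 × 3/16 = 82.3125
Contribution of colored: (87 − 82.3125)² / 82.3125 = 0.2669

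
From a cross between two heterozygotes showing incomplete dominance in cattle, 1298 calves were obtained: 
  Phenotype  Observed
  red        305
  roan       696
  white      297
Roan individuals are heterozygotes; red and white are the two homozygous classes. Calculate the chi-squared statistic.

With incomplete dominance, a heterozygote × heterozygote cross gives a 1:2:1 phenotypic ratio.
Expected counts for N = 1298 under a 1:2:1 ratio (total parts = 4):
  red: 1298 × 1/4 = 324.5
  roan: 1298 × 2/4 = 649
  white: 1298 × 1/4 = 324.5
χ² = Σ (O − E)² / E
  red: (305 − 324.5)² / 324.5 = 1.1718
  roan: (696 − 649)² / 649 = 3.4037
  white: (297 − 324.5)² / 324.5 = 2.3305
χ² = 1.1718 + 3.4037 + 2.3305 = 6.906

6.906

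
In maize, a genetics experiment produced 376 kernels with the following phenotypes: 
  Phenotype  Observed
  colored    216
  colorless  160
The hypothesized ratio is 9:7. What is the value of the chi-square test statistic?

Total ratio parts = 16. Expected numbers out of 376:
  colored: 376 × 9/16 = 211.5
  colorless: 376 × 7/16 = 164.5
χ² = Σ (O − E)² / E
  colored: (216 − 211.5)² / 211.5 = 0.0957
  colorless: (160 − 164.5)² / 164.5 = 0.1231
χ² = 0.0957 + 0.1231 = 0.2188 ≈ 0.219

0.219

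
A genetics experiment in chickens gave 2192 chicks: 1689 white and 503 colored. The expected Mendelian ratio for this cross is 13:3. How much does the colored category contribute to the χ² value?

20.594

Under the 13:3 hypothesis (Σ ratio = 16, N = 2192):
  white: 2192 × 13/16 = 1781
  colored: 2192 × 3/16 = 411
Contribution of colored: (503 − 411)² / 411 = 20.5937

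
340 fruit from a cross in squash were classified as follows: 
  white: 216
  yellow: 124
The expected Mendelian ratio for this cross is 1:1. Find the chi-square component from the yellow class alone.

12.447

Total ratio parts = 2. Expected numbers out of 340:
  white: 340 × 1/2 = 170
  yellow: 340 × 1/2 = 170
Contribution of yellow: (124 − 170)² / 170 = 12.4471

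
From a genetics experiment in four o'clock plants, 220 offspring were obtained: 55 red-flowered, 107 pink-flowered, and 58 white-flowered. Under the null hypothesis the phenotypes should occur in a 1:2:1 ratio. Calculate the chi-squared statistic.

Under the 1:2:1 hypothesis (Σ ratio = 4, N = 220):
  red-flowered: 220 × 1/4 = 55
  pink-flowered: 220 × 2/4 = 110
  white-flowered: 220 × 1/4 = 55
χ² = Σ (O − E)² / E
  red-flowered: (55 − 55)² / 55 = 0.0000
  pink-flowered: (107 − 110)² / 110 = 0.0818
  white-flowered: (58 − 55)² / 55 = 0.1636
χ² = 0.0000 + 0.0818 + 0.1636 = 0.2454 ≈ 0.245

0.245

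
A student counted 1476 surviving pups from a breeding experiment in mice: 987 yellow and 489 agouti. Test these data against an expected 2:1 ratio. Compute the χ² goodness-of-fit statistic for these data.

0.027

The 2:1 ratio has 3 parts, so with N = 1476 the expected counts are:
  yellow: 1476 × 2/3 = 984
  agouti: 1476 × 1/3 = 492
χ² = Σ (O − E)² / E
  yellow: (987 − 984)² / 984 = 0.0091
  agouti: (489 − 492)² / 492 = 0.0183
χ² = 0.0091 + 0.0183 = 0.0274 ≈ 0.027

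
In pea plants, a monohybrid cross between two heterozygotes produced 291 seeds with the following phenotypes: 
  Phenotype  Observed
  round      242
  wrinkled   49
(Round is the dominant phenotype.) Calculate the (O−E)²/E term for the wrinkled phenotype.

7.753

For a monohybrid cross between heterozygotes with complete dominance, the expected phenotypic ratio is 3:1.
Under the 3:1 hypothesis (Σ ratio = 4, N = 291):
  round: 291 × 3/4 = 218.25
  wrinkled: 291 × 1/4 = 72.75
Contribution of wrinkled: (49 − 72.75)² / 72.75 = 7.7534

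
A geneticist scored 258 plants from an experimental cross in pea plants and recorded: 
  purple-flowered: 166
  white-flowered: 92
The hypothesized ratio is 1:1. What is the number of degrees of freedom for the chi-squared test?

A goodness-of-fit test with 2 phenotype classes has df = 2 − 1 = 1.

1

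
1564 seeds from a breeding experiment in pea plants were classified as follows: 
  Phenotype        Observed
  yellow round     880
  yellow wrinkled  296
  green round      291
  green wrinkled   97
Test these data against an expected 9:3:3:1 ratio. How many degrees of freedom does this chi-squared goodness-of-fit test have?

A goodness-of-fit test with 4 phenotype classes has df = 4 − 1 = 3.

3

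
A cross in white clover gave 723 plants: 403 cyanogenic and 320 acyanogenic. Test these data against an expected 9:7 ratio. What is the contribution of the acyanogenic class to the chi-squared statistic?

Under the 9:7 hypothesis (Σ ratio = 16, N = 723):
  cyanogenic: 723 × 9/16 = 406.6875
  acyanogenic: 723 × 7/16 = 316.3125
Contribution of acyanogenic: (320 − 316.3125)² / 316.3125 = 0.0430

0.043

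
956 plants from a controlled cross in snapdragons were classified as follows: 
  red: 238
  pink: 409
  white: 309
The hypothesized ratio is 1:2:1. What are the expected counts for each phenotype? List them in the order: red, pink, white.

239, 478, 239

Total ratio parts = 4. Expected numbers out of 956:
  red: 956 × 1/4 = 239
  pink: 956 × 2/4 = 478
  white: 956 × 1/4 = 239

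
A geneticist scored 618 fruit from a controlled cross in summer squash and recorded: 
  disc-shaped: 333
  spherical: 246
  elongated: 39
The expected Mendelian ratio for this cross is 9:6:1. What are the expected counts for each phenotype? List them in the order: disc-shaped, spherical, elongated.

Total ratio parts = 16. Expected numbers out of 618:
  disc-shaped: 618 × 9/16 = 347.625
  spherical: 618 × 6/16 = 231.75
  elongated: 618 × 1/16 = 38.625

347.625, 231.75, 38.625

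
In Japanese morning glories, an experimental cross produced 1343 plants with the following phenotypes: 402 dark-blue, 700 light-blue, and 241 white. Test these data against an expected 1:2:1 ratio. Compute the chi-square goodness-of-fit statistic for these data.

Under the 1:2:1 hypothesis (Σ ratio = 4, N = 1343):
  dark-blue: 1343 × 1/4 = 335.75
  light-blue: 1343 × 2/4 = 671.5
  white: 1343 × 1/4 = 335.75
χ² = Σ (O − E)² / E
  dark-blue: (402 − 335.75)² / 335.75 = 13.0724
  light-blue: (700 − 671.5)² / 671.5 = 1.2096
  white: (241 − 335.75)² / 335.75 = 26.7388
χ² = 13.0724 + 1.2096 + 26.7388 = 41.0208 ≈ 41.021

41.021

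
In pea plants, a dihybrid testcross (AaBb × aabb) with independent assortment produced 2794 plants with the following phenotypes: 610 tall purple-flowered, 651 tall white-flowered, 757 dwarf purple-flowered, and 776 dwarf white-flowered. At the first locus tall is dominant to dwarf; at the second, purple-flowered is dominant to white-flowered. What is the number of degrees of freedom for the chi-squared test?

3

A dihybrid testcross with independent assortment gives a 1:1:1:1 ratio.
A goodness-of-fit test with 4 phenotype classes has df = 4 − 1 = 3.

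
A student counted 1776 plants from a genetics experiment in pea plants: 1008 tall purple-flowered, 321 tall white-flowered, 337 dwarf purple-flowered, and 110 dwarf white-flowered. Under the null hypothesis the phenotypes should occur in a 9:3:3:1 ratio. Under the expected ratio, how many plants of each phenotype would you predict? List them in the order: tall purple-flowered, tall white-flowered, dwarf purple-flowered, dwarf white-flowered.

999, 333, 333, 111

Expected counts for N = 1776 under a 9:3:3:1 ratio (total parts = 16):
  tall purple-flowered: 1776 × 9/16 = 999
  tall white-flowered: 1776 × 3/16 = 333
  dwarf purple-flowered: 1776 × 3/16 = 333
  dwarf white-flowered: 1776 × 1/16 = 111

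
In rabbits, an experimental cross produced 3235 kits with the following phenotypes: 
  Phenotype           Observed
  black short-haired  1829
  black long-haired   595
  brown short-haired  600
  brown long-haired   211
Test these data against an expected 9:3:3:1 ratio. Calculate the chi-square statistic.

Under the 9:3:3:1 hypothesis (Σ ratio = 16, N = 3235):
  black short-haired: 3235 × 9/16 = 1819.6875
  black long-haired: 3235 × 3/16 = 606.5625
  brown short-haired: 3235 × 3/16 = 606.5625
  brown long-haired: 3235 × 1/16 = 202.1875
χ² = Σ (O − E)² / E
  black short-haired: (1829 − 1819.6875)² / 1819.6875 = 0.0477
  black long-haired: (595 − 606.5625)² / 606.5625 = 0.2204
  brown short-haired: (600 − 606.5625)² / 606.5625 = 0.0710
  brown long-haired: (211 − 202.1875)² / 202.1875 = 0.3841
χ² = 0.0477 + 0.2204 + 0.0710 + 0.3841 = 0.7232 ≈ 0.723

0.723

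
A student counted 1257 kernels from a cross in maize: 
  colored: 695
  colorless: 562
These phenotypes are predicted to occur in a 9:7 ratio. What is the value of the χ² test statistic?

Expected counts for N = 1257 under a 9:7 ratio (total parts = 16):
  colored: 1257 × 9/16 = 707.0625
  colorless: 1257 × 7/16 = 549.9375
χ² = Σ (O − E)² / E
  colored: (695 − 707.0625)² / 707.0625 = 0.2058
  colorless: (562 − 549.9375)² / 549.9375 = 0.2646
χ² = 0.2058 + 0.2646 = 0.4704 ≈ 0.470

0.470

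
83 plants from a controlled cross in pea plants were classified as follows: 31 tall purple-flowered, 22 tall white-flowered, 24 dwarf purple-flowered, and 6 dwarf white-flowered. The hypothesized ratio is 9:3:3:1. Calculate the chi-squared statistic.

12.636

Expected counts for N = 83 under a 9:3:3:1 ratio (total parts = 16):
  tall purple-flowered: 83 × 9/16 = 46.6875
  tall white-flowered: 83 × 3/16 = 15.5625
  dwarf purple-flowered: 83 × 3/16 = 15.5625
  dwarf white-flowered: 83 × 1/16 = 5.1875
χ² = Σ (O − E)² / E
  tall purple-flowered: (31 − 46.6875)² / 46.6875 = 5.2712
  tall white-flowered: (22 − 15.5625)² / 15.5625 = 2.6629
  dwarf purple-flowered: (24 − 15.5625)² / 15.5625 = 4.5745
  dwarf white-flowered: (6 − 5.1875)² / 5.1875 = 0.1273
χ² = 5.2712 + 2.6629 + 4.5745 + 0.1273 = 12.6359 ≈ 12.636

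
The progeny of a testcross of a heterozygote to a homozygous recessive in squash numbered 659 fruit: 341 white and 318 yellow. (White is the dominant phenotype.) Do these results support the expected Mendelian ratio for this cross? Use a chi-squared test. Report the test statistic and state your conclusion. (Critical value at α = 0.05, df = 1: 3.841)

A testcross of a heterozygote (Aa × aa) gives a 1:1 phenotypic ratio.
Under the 1:1 hypothesis (Σ ratio = 2, N = 659):
  white: 659 × 1/2 = 329.5
  yellow: 659 × 1/2 = 329.5
χ² = Σ (O − E)² / E
  white: (341 − 329.5)² / 329.5 = 0.4014
  yellow: (318 − 329.5)² / 329.5 = 0.4014
χ² = 0.4014 + 0.4014 = 0.8028 ≈ 0.803
Degrees of freedom = 2 − 1 = 1; critical value at α = 0.05 is 3.841.
Since 0.803 < 3.841, we fail to reject the null hypothesis — the data are consistent with the 1:1 ratio.

0.803; consistent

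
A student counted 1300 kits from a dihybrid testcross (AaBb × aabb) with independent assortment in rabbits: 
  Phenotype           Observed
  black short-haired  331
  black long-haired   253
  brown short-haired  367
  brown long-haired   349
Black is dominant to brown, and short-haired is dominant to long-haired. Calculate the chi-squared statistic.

23.262

A dihybrid testcross with independent assortment gives a 1:1:1:1 ratio.
The 1:1:1:1 ratio has 4 parts, so with N = 1300 the expected counts are:
  black short-haired: 1300 × 1/4 = 325
  black long-haired: 1300 × 1/4 = 325
  brown short-haired: 1300 × 1/4 = 325
  brown long-haired: 1300 × 1/4 = 325
χ² = Σ (O − E)² / E
  black short-haired: (331 − 325)² / 325 = 0.1108
  black long-haired: (253 − 325)² / 325 = 15.9508
  brown short-haired: (367 − 325)² / 325 = 5.4277
  brown long-haired: (349 − 325)² / 325 = 1.7723
χ² = 0.1108 + 15.9508 + 5.4277 + 1.7723 = 23.2616 ≈ 23.262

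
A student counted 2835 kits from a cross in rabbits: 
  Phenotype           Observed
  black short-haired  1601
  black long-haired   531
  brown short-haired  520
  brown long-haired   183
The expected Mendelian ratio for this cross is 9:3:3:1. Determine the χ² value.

Expected counts for N = 2835 under a 9:3:3:1 ratio (total parts = 16):
  black short-haired: 2835 × 9/16 = 1594.6875
  black long-haired: 2835 × 3/16 = 531.5625
  brown short-haired: 2835 × 3/16 = 531.5625
  brown long-haired: 2835 × 1/16 = 177.1875
χ² = Σ (O − E)² / E
  black short-haired: (1601 − 1594.6875)² / 1594.6875 = 0.0250
  black long-haired: (531 − 531.5625)² / 531.5625 = 0.0006
  brown short-haired: (520 − 531.5625)² / 531.5625 = 0.2515
  brown long-haired: (183 − 177.1875)² / 177.1875 = 0.1907
χ² = 0.0250 + 0.0006 + 0.2515 + 0.1907 = 0.4678 ≈ 0.468

0.468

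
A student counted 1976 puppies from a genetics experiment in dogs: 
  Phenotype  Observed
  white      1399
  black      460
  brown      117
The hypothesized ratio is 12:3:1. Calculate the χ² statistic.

Total ratio parts = 16. Expected numbers out of 1976:
  white: 1976 × 12/16 = 1482
  black: 1976 × 3/16 = 370.5
  brown: 1976 × 1/16 = 123.5
χ² = Σ (O − E)² / E
  white: (1399 − 1482)² / 1482 = 4.6484
  black: (460 − 370.5)² / 370.5 = 21.6201
  brown: (117 − 123.5)² / 123.5 = 0.3421
χ² = 4.6484 + 21.6201 + 0.3421 = 26.6106 ≈ 26.611

26.611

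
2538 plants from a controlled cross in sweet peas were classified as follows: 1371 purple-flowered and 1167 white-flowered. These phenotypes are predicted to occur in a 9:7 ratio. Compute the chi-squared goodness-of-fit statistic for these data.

Total ratio parts = 16. Expected numbers out of 2538:
  purple-flowered: 2538 × 9/16 = 1427.625
  white-flowered: 2538 × 7/16 = 1110.375
χ² = Σ (O − E)² / E
  purple-flowered: (1371 − 1427.625)² / 1427.625 = 2.2460
  white-flowered: (1167 − 1110.375)² / 1110.375 = 2.8877
χ² = 2.2460 + 2.8877 = 5.1337 ≈ 5.134

5.134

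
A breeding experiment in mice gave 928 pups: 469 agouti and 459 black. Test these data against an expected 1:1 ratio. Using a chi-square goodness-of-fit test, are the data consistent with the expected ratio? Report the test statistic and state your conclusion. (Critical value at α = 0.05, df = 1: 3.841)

0.108; consistent

Total ratio parts = 2. Expected numbers out of 928:
  agouti: 928 × 1/2 = 464
  black: 928 × 1/2 = 464
χ² = Σ (O − E)² / E
  agouti: (469 − 464)² / 464 = 0.0539
  black: (459 − 464)² / 464 = 0.0539
χ² = 0.0539 + 0.0539 = 0.1078 ≈ 0.108
Degrees of freedom = 2 − 1 = 1; critical value at α = 0.05 is 3.841.
Since 0.108 < 3.841, we fail to reject the null hypothesis — the data are consistent with the 1:1 ratio.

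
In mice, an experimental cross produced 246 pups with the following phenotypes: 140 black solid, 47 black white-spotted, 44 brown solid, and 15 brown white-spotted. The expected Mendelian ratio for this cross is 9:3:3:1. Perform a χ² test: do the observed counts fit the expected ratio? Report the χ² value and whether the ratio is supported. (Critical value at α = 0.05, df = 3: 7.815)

Under the 9:3:3:1 hypothesis (Σ ratio = 16, N = 246):
  black solid: 246 × 9/16 = 138.375
  black white-spotted: 246 × 3/16 = 46.125
  brown solid: 246 × 3/16 = 46.125
  brown white-spotted: 246 × 1/16 = 15.375
χ² = Σ (O − E)² / E
  black solid: (140 − 138.375)² / 138.375 = 0.0191
  black white-spotted: (47 − 46.125)² / 46.125 = 0.0166
  brown solid: (44 − 46.125)² / 46.125 = 0.0979
  brown white-spotted: (15 − 15.375)² / 15.375 = 0.0091
χ² = 0.0191 + 0.0166 + 0.0979 + 0.0091 = 0.1427 ≈ 0.143
Degrees of freedom = 4 − 1 = 3; critical value at α = 0.05 is 7.815.
Since 0.143 < 7.815, we fail to reject the null hypothesis — the data are consistent with the 9:3:3:1 ratio.

0.143; consistent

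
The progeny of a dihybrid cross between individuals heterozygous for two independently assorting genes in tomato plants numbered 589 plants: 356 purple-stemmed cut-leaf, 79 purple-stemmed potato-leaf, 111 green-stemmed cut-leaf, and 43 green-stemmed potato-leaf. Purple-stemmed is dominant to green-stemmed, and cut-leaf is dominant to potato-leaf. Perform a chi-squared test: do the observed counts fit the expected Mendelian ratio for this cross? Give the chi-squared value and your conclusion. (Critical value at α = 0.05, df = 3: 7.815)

A dihybrid F₂ with independent assortment and complete dominance at both loci gives a 9:3:3:1 phenotypic ratio.
Under the 9:3:3:1 hypothesis (Σ ratio = 16, N = 589):
  purple-stemmed cut-leaf: 589 × 9/16 = 331.3125
  purple-stemmed potato-leaf: 589 × 3/16 = 110.4375
  green-stemmed cut-leaf: 589 × 3/16 = 110.4375
  green-stemmed potato-leaf: 589 × 1/16 = 36.8125
χ² = Σ (O − E)² / E
  purple-stemmed cut-leaf: (356 − 331.3125)² / 331.3125 = 1.8396
  purple-stemmed potato-leaf: (79 − 110.4375)² / 110.4375 = 8.9491
  green-stemmed cut-leaf: (111 − 110.4375)² / 110.4375 = 0.0029
  green-stemmed potato-leaf: (43 − 36.8125)² / 36.8125 = 1.0400
χ² = 1.8396 + 8.9491 + 0.0029 + 1.0400 = 11.8316 ≈ 11.832
Degrees of freedom = 4 − 1 = 3; critical value at α = 0.05 is 7.815.
Since 11.832 > 7.815, we reject the null hypothesis — the data do not fit the 9:3:3:1 ratio.

11.832; not consistent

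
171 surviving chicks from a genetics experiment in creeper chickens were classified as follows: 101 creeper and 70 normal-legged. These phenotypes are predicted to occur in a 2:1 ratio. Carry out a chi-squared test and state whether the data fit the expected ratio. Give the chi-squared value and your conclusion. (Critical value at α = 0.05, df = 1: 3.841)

4.447; not consistent

Total ratio parts = 3. Expected numbers out of 171:
  creeper: 171 × 2/3 = 114
  normal-legged: 171 × 1/3 = 57
χ² = Σ (O − E)² / E
  creeper: (101 − 114)² / 114 = 1.4825
  normal-legged: (70 − 57)² / 57 = 2.9649
χ² = 1.4825 + 2.9649 = 4.4474 ≈ 4.447
Degrees of freedom = 2 − 1 = 1; critical value at α = 0.05 is 3.841.
Since 4.447 > 3.841, we reject the null hypothesis — the data do not fit the 2:1 ratio.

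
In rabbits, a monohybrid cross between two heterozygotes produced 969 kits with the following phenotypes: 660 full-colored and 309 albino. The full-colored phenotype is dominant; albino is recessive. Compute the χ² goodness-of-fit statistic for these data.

For a monohybrid cross between heterozygotes with complete dominance, the expected phenotypic ratio is 3:1.
Expected counts for N = 969 under a 3:1 ratio (total parts = 4):
  full-colored: 969 × 3/4 = 726.75
  albino: 969 × 1/4 = 242.25
χ² = Σ (O − E)² / E
  full-colored: (660 − 726.75)² / 726.75 = 6.1308
  albino: (309 − 242.25)² / 242.25 = 18.3924
χ² = 6.1308 + 18.3924 = 24.5232 ≈ 24.523

24.523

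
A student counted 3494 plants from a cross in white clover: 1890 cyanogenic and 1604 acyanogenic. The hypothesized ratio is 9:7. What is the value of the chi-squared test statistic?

6.607

The 9:7 ratio has 16 parts, so with N = 3494 the expected counts are:
  cyanogenic: 3494 × 9/16 = 1965.375
  acyanogenic: 3494 × 7/16 = 1528.625
χ² = Σ (O − E)² / E
  cyanogenic: (1890 − 1965.375)² / 1965.375 = 2.8907
  acyanogenic: (1604 − 1528.625)² / 1528.625 = 3.7167
χ² = 2.8907 + 3.7167 = 6.6074 ≈ 6.607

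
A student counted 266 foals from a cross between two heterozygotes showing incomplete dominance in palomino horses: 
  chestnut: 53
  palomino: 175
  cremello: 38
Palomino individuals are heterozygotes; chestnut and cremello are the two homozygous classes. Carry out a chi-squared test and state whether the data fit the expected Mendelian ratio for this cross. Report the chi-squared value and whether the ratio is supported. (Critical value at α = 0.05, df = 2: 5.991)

28.218; not consistent

With incomplete dominance, a heterozygote × heterozygote cross gives a 1:2:1 phenotypic ratio.
Under the 1:2:1 hypothesis (Σ ratio = 4, N = 266):
  chestnut: 266 × 1/4 = 66.5
  palomino: 266 × 2/4 = 133
  cremello: 266 × 1/4 = 66.5
χ² = Σ (O − E)² / E
  chestnut: (53 − 66.5)² / 66.5 = 2.7406
  palomino: (175 − 133)² / 133 = 13.2632
  cremello: (38 − 66.5)² / 66.5 = 12.2143
χ² = 2.7406 + 13.2632 + 12.2143 = 28.2181 ≈ 28.218
Degrees of freedom = 3 − 1 = 2; critical value at α = 0.05 is 5.991.
Since 28.218 > 5.991, we reject the null hypothesis — the data do not fit the 1:2:1 ratio.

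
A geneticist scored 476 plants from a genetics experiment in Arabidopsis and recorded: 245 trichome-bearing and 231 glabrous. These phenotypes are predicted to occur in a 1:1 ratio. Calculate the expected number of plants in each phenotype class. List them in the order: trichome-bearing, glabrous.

238, 238

The 1:1 ratio has 2 parts, so with N = 476 the expected counts are:
  trichome-bearing: 476 × 1/2 = 238
  glabrous: 476 × 1/2 = 238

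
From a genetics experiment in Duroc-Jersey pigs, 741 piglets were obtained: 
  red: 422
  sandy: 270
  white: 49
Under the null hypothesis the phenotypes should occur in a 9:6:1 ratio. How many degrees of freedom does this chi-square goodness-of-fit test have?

2

A goodness-of-fit test with 3 phenotype classes has df = 3 − 1 = 2.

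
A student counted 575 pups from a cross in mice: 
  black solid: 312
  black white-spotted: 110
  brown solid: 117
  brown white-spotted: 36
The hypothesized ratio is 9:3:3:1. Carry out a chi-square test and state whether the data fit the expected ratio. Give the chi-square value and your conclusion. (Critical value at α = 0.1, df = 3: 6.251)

Total ratio parts = 16. Expected numbers out of 575:
  black solid: 575 × 9/16 = 323.4375
  black white-spotted: 575 × 3/16 = 107.8125
  brown solid: 575 × 3/16 = 107.8125
  brown white-spotted: 575 × 1/16 = 35.9375
χ² = Σ (O − E)² / E
  black solid: (312 − 323.4375)² / 323.4375 = 0.4045
  black white-spotted: (110 − 107.8125)² / 107.8125 = 0.0444
  brown solid: (117 − 107.8125)² / 107.8125 = 0.7829
  brown white-spotted: (36 − 35.9375)² / 35.9375 = 0.0001
χ² = 0.4045 + 0.0444 + 0.7829 + 0.0001 = 1.2319 ≈ 1.232
Degrees of freedom = 4 − 1 = 3; critical value at α = 0.1 is 6.251.
Since 1.232 < 6.251, we fail to reject the null hypothesis — the data are consistent with the 9:3:3:1 ratio.

1.232; consistent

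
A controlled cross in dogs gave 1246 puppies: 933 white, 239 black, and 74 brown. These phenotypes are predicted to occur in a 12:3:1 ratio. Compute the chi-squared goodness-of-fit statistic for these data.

Under the 12:3:1 hypothesis (Σ ratio = 16, N = 1246):
  white: 1246 × 12/16 = 934.5
  black: 1246 × 3/16 = 233.625
  brown: 1246 × 1/16 = 77.875
χ² = Σ (O − E)² / E
  white: (933 − 934.5)² / 934.5 = 0.0024
  black: (239 − 233.625)² / 233.625 = 0.1237
  brown: (74 − 77.875)² / 77.875 = 0.1928
χ² = 0.0024 + 0.1237 + 0.1928 = 0.3189 ≈ 0.319

0.319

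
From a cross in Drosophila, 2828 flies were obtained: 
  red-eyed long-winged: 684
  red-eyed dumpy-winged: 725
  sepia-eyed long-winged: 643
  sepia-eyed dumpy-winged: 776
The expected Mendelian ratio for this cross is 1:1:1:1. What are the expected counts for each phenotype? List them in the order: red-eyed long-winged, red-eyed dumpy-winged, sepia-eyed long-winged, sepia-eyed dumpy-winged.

707, 707, 707, 707

Under the 1:1:1:1 hypothesis (Σ ratio = 4, N = 2828):
  red-eyed long-winged: 2828 × 1/4 = 707
  red-eyed dumpy-winged: 2828 × 1/4 = 707
  sepia-eyed long-winged: 2828 × 1/4 = 707
  sepia-eyed dumpy-winged: 2828 × 1/4 = 707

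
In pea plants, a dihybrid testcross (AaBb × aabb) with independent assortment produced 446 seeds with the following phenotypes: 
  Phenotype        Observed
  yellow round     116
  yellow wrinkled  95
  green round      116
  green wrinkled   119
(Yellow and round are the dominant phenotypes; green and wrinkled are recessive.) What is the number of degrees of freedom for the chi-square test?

A dihybrid testcross with independent assortment gives a 1:1:1:1 ratio.
A goodness-of-fit test with 4 phenotype classes has df = 4 − 1 = 3.

3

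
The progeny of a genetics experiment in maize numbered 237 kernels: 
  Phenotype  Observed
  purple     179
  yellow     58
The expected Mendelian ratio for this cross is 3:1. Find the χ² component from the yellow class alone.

The 3:1 ratio has 4 parts, so with N = 237 the expected counts are:
  purple: 237 × 3/4 = 177.75
  yellow: 237 × 1/4 = 59.25
Contribution of yellow: (58 − 59.25)² / 59.25 = 0.0264

0.026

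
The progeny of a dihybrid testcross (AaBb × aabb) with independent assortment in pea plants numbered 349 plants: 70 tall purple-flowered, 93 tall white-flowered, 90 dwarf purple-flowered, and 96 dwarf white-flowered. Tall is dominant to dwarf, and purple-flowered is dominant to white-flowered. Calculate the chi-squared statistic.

A dihybrid testcross with independent assortment gives a 1:1:1:1 ratio.
Expected counts for N = 349 under a 1:1:1:1 ratio (total parts = 4):
  tall purple-flowered: 349 × 1/4 = 87.25
  tall white-flowered: 349 × 1/4 = 87.25
  dwarf purple-flowered: 349 × 1/4 = 87.25
  dwarf white-flowered: 349 × 1/4 = 87.25
χ² = Σ (O − E)² / E
  tall purple-flowered: (70 − 87.25)² / 87.25 = 3.4105
  tall white-flowered: (93 − 87.25)² / 87.25 = 0.3789
  dwarf purple-flowered: (90 − 87.25)² / 87.25 = 0.0867
  dwarf white-flowered: (96 − 87.25)² / 87.25 = 0.8775
χ² = 3.4105 + 0.3789 + 0.0867 + 0.8775 = 4.7536 ≈ 4.754

4.754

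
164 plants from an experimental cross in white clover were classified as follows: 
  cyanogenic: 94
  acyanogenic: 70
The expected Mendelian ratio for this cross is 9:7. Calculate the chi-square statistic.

0.076

Under the 9:7 hypothesis (Σ ratio = 16, N = 164):
  cyanogenic: 164 × 9/16 = 92.25
  acyanogenic: 164 × 7/16 = 71.75
χ² = Σ (O − E)² / E
  cyanogenic: (94 − 92.25)² / 92.25 = 0.0332
  acyanogenic: (70 − 71.75)² / 71.75 = 0.0427
χ² = 0.0332 + 0.0427 = 0.0759 ≈ 0.076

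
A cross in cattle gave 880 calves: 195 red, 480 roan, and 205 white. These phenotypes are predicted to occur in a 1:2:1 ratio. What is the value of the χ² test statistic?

Total ratio parts = 4. Expected numbers out of 880:
  red: 880 × 1/4 = 220
  roan: 880 × 2/4 = 440
  white: 880 × 1/4 = 220
χ² = Σ (O − E)² / E
  red: (195 − 220)² / 220 = 2.8409
  roan: (480 − 440)² / 440 = 3.6364
  white: (205 − 220)² / 220 = 1.0227
χ² = 2.8409 + 3.6364 + 1.0227 = 7.500

7.500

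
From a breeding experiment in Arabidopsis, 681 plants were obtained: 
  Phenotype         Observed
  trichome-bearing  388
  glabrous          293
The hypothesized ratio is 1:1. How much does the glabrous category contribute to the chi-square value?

6.626

The 1:1 ratio has 2 parts, so with N = 681 the expected counts are:
  trichome-bearing: 681 × 1/2 = 340.5
  glabrous: 681 × 1/2 = 340.5
Contribution of glabrous: (293 − 340.5)² / 340.5 = 6.6263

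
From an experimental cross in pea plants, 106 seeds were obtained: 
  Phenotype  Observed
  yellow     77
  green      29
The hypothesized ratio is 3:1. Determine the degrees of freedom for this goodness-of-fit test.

A goodness-of-fit test with 2 phenotype classes has df = 2 − 1 = 1.

1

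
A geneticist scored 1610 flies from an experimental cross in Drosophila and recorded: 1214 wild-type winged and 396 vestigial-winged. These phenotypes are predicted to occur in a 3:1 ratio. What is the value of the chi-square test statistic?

Under the 3:1 hypothesis (Σ ratio = 4, N = 1610):
  wild-type winged: 1610 × 3/4 = 1207.5
  vestigial-winged: 1610 × 1/4 = 402.5
χ² = Σ (O − E)² / E
  wild-type winged: (1214 − 1207.5)² / 1207.5 = 0.0350
  vestigial-winged: (396 − 402.5)² / 402.5 = 0.1050
χ² = 0.0350 + 0.1050 = 0.140

0.140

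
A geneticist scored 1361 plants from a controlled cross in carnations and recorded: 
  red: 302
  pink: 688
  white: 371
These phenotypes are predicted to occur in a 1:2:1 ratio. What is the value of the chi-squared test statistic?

7.162

The 1:2:1 ratio has 4 parts, so with N = 1361 the expected counts are:
  red: 1361 × 1/4 = 340.25
  pink: 1361 × 2/4 = 680.5
  white: 1361 × 1/4 = 340.25
χ² = Σ (O − E)² / E
  red: (302 − 340.25)² / 340.25 = 4.3000
  pink: (688 − 680.5)² / 680.5 = 0.0827
  white: (371 − 340.25)² / 340.25 = 2.7790
χ² = 4.3000 + 0.0827 + 2.7790 = 7.1617 ≈ 7.162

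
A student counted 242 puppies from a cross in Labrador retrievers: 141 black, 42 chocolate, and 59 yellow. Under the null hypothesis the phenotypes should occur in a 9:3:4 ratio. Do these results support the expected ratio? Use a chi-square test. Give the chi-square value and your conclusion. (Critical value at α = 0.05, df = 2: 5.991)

Expected counts for N = 242 under a 9:3:4 ratio (total parts = 16):
  black: 242 × 9/16 = 136.125
  chocolate: 242 × 3/16 = 45.375
  yellow: 242 × 4/16 = 60.5
χ² = Σ (O − E)² / E
  black: (141 − 136.125)² / 136.125 = 0.1746
  chocolate: (42 − 45.375)² / 45.375 = 0.2510
  yellow: (59 − 60.5)² / 60.5 = 0.0372
χ² = 0.1746 + 0.2510 + 0.0372 = 0.4628 ≈ 0.463
Degrees of freedom = 3 − 1 = 2; critical value at α = 0.05 is 5.991.
Since 0.463 < 5.991, we fail to reject the null hypothesis — the data are consistent with the 9:3:4 ratio.

0.463; consistent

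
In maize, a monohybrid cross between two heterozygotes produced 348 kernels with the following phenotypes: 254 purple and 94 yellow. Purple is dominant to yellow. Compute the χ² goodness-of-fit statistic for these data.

For a monohybrid cross between heterozygotes with complete dominance, the expected phenotypic ratio is 3:1.
Expected counts for N = 348 under a 3:1 ratio (total parts = 4):
  purple: 348 × 3/4 = 261
  yellow: 348 × 1/4 = 87
χ² = Σ (O − E)² / E
  purple: (254 − 261)² / 261 = 0.1877
  yellow: (94 − 87)² / 87 = 0.5632
χ² = 0.1877 + 0.5632 = 0.7509 ≈ 0.751

0.751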